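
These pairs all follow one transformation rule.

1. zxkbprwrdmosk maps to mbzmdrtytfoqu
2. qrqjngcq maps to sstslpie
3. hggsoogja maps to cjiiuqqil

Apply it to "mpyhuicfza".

corajwkehb

The rule is to move the last character to the front, then shift every letter 2 places forward in the alphabet (wrapping around).
Working it through for "mpyhuicfza": intermediate "ampyhuicfz", final "corajwkehb".
(Check on "qrqjngcq": → "qqrqjngc" → "sstslpie" ✓)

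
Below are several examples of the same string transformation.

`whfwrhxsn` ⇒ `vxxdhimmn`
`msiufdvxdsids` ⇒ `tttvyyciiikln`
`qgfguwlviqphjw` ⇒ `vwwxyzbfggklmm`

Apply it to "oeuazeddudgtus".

The pattern: sort the characters into alphabetical order, then shift every letter 10 places backward in the alphabet (wrapping around).
For "oeuazeddudgtus", step one produces "adddeegostuuuz"; step two turns that into "qtttuuweijkkkp".
(Check on "whfwrhxsn": → "fhhnrswwx" → "vxxdhimmn" ✓)

qtttuuweijkkkp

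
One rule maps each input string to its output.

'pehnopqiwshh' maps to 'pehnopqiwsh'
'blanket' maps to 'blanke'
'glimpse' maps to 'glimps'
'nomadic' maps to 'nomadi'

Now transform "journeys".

What's happening: delete the last character.
"journeys" → "journey".

journey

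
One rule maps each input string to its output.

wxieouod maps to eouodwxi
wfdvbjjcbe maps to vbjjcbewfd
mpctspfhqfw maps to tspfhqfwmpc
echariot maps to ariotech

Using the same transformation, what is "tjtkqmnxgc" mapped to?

kqmnxgctjt

The pattern: move the first 3 characters to the end (rotate left by 3).
Doing the same to "tjtkqmnxgc": "kqmnxgctjt".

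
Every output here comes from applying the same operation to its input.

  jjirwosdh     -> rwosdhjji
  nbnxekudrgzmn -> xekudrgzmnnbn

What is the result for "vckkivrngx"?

kivrngxvck

The transformation: move the first 3 characters to the end (rotate left by 3).
On "vckkivrngx" that produces "kivrngxvck".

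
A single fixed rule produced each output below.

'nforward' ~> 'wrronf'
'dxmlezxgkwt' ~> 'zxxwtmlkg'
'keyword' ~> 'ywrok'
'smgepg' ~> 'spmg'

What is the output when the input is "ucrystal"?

Rule — sort the characters into reverse alphabetical order, then delete the last 2 characters.
For "ucrystal", step one produces "yutsrlca"; step two turns that into "yutsrl".

yutsrl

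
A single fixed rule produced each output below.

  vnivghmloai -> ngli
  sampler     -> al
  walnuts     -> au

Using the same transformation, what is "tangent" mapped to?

Rule — keep one character in every 3, starting at position 2 (positions 2nd, 5th, 8th, ...).
"tangent" → "ae".

ae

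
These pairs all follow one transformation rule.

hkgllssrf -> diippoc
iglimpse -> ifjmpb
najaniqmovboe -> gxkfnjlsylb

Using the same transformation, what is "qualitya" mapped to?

xifqvx

What's happening: shift every letter 3 places backward in the alphabet (wrapping around), then delete the first 2 characters.
On "qualitya": the first step gives "nrxifqvx", and the second then gives "xifqvx".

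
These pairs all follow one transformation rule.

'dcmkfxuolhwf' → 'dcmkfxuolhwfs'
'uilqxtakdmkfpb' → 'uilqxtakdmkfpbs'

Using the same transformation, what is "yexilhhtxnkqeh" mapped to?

Each output is the input with this applied: append "s".
On "yexilhhtxnkqeh" that produces "yexilhhtxnkqehs".

yexilhhtxnkqehs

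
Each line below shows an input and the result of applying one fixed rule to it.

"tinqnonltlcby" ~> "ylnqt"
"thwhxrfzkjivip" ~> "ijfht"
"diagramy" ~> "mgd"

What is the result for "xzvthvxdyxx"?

The pattern: keep one character in every 3, starting at position 1 (positions 1st, 4th, 7th, ...), then reverse the string.
On "xzvthvxdyxx" that produces "xxtx".
(Check on "tinqnonltlcby": → "tqnly" → "ylnqt" ✓)

xxtx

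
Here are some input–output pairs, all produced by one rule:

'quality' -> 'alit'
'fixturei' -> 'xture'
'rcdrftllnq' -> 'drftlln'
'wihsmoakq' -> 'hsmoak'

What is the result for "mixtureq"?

xture

What's happening: move the last character to the front, then delete the first 3 characters.
"mixtureq" → "qmixture" → "xture".
(Check on "wihsmoakq": → "qwihsmoak" → "hsmoak" ✓)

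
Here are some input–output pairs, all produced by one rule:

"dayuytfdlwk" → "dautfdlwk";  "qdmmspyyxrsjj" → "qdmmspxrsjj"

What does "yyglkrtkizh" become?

The pattern: remove every "y".
So "yyglkrtkizh" becomes "glkrtkizh".

glkrtkizh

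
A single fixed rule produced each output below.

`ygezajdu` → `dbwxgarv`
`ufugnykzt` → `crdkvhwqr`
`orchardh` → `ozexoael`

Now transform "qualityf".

rxifqvcn

The rule is to move the first character to the end, then shift every letter 3 places backward in the alphabet (wrapping around).
Applying both steps to "qualityf": "ualityfq", then "rxifqvcn".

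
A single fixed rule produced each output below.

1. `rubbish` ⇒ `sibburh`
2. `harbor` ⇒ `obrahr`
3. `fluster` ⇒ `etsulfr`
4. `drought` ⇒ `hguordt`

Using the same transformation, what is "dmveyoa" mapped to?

The pattern: move the last character to the front, then reverse the string.
For "dmveyoa", step one produces "admveyo"; step two turns that into "oyevmda".

oyevmda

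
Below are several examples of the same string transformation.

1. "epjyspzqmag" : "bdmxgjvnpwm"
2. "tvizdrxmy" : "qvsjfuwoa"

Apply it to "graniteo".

dlobxqkf

In each case the input is transformed by: take characters alternately from the front and the back (1st, last, 2nd, 2nd-last, ...), then shift every letter 3 places backward in the alphabet (wrapping around).
Starting from "graniteo": after the first operation, "goreatni"; after the second, "dlobxqkf".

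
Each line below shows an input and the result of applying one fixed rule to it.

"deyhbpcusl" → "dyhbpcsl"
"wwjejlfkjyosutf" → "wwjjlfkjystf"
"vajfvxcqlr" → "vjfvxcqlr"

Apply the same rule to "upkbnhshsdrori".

pkbnhshsdrr

The rule is to remove every vowel.
For "upkbnhshsdrori" the result is "pkbnhshsdrr".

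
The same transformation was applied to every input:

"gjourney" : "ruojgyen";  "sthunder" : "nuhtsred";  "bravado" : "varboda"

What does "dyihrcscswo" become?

cscrhiydows

Looking at the pairs, the operation is to reverse the string, then move the first 3 characters to the end (rotate left by 3).
For "dyihrcscswo", step one produces "owscscrhiyd"; step two turns that into "cscrhiydows".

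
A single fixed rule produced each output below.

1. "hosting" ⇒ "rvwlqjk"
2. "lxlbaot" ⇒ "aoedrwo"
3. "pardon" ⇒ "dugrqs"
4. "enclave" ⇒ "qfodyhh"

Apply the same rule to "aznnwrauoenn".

cqqzudxrhqqd

Looking at the pairs, the operation is to move the first character to the end, then shift every letter 3 places forward in the alphabet (wrapping around).
Working it through for "aznnwrauoenn": intermediate "znnwrauoenna", final "cqqzudxrhqqd".
(Check on "enclave": → "nclavee" → "qfodyhh" ✓)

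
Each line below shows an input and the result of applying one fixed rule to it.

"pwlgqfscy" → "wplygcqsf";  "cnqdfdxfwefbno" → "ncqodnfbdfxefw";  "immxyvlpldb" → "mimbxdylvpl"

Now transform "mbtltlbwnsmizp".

The rule is to move the first character to the end, then take characters alternately from the front and the back (1st, last, 2nd, 2nd-last, ...).
"mbtltlbwnsmizp" → "bmtplztilmbswn".
(Check on "immxyvlpldb": → "mmxyvlpldbi" → "mimbxdylvpl" ✓)

bmtplztilmbswn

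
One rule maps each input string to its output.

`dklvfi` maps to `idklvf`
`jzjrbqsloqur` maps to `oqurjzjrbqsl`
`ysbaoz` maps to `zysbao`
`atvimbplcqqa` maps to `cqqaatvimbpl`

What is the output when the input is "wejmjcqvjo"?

vjowejmjcq

Each output is the input with this applied: swap the front and back halves of the string, then move the first 2 characters to the end (rotate left by 2).
Starting from "wejmjcqvjo": after the first operation, "cqvjowejmj"; after the second, "vjowejmjcq".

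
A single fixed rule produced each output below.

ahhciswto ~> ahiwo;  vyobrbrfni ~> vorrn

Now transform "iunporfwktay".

The rule is to keep every other character starting from the first (positions 1st, 3rd, 5th, ...).
So "iunporfwktay" becomes "inofka".

inofka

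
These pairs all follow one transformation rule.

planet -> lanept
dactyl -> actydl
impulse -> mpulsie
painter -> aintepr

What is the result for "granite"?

ranitge

Looking at the pairs, the operation is to swap the first and last characters, then move the first character to the end.
Applying both steps to "granite": "eranitg", then "ranitge".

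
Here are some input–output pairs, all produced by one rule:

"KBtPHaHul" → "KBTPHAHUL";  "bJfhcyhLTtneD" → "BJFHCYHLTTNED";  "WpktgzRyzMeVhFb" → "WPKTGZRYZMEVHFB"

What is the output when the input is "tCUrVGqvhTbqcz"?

The rule is to convert every letter to uppercase.
Doing the same to "tCUrVGqvhTbqcz": "TCURVGQVHTBQCZ".

TCURVGQVHTBQCZ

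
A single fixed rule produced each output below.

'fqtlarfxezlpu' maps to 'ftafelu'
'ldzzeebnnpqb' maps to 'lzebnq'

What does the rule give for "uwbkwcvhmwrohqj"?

ubwvmrhj

The pattern: keep every other character starting from the first (positions 1st, 3rd, 5th, ...).
Doing the same to "uwbkwcvhmwrohqj": "ubwvmrhj".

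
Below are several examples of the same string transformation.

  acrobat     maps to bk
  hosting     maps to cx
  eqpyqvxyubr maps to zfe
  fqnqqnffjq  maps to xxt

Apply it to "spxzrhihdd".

hrn

Rule — shift every letter 10 places forward in the alphabet (wrapping around), then keep one character in every 3, starting at position 3 (positions 3rd, 6th, 9th, ...).
On "spxzrhihdd": the first step gives "czhjbrsrnn", and the second then gives "hrn".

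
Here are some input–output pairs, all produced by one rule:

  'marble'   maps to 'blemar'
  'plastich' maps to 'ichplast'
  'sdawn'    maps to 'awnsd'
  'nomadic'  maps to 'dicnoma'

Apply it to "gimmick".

ickgimm

The rule is to move the last 3 characters to the front (rotate right by 3).
For "gimmick" the result is "ickgimm".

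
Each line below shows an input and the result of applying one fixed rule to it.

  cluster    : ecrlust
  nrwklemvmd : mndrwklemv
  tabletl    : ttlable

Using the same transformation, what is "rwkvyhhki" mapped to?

The rule is to swap the first and last characters, then move the last 2 characters to the front (rotate right by 2).
Starting from "rwkvyhhki": after the first operation, "iwkvyhhkr"; after the second, "kriwkvyhh".

kriwkvyhh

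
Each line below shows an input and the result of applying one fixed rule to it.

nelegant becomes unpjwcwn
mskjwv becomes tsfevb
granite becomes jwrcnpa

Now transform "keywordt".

hfxamctn

The transformation: shift every letter 9 places forward in the alphabet (wrapping around), then move the first 2 characters to the end (rotate left by 2).
Working it through for "keywordt": intermediate "tnhfxamc", final "hfxamctn".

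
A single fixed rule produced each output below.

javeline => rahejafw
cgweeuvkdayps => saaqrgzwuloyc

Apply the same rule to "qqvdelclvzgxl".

rzahyhrvcthmm

Looking at the pairs, the operation is to move the first 2 characters to the end (rotate left by 2), then shift every letter 4 places backward in the alphabet (wrapping around).
Starting from "qqvdelclvzgxl": after the first operation, "vdelclvzgxlqq"; after the second, "rzahyhrvcthmm".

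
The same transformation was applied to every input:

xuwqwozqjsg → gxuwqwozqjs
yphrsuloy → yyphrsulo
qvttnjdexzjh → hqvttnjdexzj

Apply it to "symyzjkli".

Looking at the pairs, the operation is to move the last character to the front.
"symyzjkli" → "isymyzjkl".

isymyzjkl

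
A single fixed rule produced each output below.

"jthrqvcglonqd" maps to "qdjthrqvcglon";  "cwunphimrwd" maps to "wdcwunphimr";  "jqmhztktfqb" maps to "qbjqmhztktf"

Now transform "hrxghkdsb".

The pattern: move the last 2 characters to the front (rotate right by 2).
"hrxghkdsb" → "sbhrxghkd".

sbhrxghkd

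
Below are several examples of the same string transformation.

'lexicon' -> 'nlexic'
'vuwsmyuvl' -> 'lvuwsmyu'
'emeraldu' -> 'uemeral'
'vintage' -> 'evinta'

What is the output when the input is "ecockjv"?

The transformation: move the last character to the front, then delete the last character.
For "ecockjv", step one produces "vecockj"; step two turns that into "vecock".

vecock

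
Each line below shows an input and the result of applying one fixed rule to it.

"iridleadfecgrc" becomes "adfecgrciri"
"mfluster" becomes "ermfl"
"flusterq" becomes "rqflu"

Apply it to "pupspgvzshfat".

vzshfatpup

Each output is the input with this applied: move the first 3 characters to the end (rotate left by 3), then delete the first 3 characters.
Starting from "pupspgvzshfat": after the first operation, "spgvzshfatpup"; after the second, "vzshfatpup".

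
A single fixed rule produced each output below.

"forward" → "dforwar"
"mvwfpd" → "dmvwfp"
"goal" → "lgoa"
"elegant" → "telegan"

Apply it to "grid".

What's happening: move the last character to the front.
For "grid" the result is "dgri".

dgri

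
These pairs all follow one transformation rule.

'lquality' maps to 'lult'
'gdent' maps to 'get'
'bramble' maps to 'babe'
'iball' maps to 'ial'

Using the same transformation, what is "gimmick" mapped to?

gmik

Looking at the pairs, the operation is to keep every other character starting from the first (positions 1st, 3rd, 5th, ...).
Applying that to "gimmick" gives "gmik".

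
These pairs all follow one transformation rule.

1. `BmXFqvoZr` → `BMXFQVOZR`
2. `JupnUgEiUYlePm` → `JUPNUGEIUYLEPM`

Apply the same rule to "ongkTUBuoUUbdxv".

ONGKTUBUOUUBDXV

Looking at the pairs, the operation is to convert every letter to uppercase.
On "ongkTUBuoUUbdxv" that produces "ONGKTUBUOUUBDXV".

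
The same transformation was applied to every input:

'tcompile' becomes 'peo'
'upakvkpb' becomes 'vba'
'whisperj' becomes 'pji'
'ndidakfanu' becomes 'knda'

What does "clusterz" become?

The transformation: swap the front and back halves of the string, then keep one character in every 3, starting at position 1 (positions 1st, 4th, 7th, ...).
"clusterz" → "terzclus" → "tzu".

tzu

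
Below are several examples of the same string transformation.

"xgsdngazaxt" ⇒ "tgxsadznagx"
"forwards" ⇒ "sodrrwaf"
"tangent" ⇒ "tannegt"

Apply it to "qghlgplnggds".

Each output is the input with this applied: take characters alternately from the front and the back (1st, last, 2nd, 2nd-last, ...), then move the first character to the end.
For "qghlgplnggds", step one produces "qsgdhglggnpl"; step two turns that into "sgdhglggnplq".

sgdhglggnplq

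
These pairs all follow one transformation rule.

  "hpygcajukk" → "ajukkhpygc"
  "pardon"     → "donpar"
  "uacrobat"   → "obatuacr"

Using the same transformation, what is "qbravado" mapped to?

vadoqbra

Looking at the pairs, the operation is to swap the front and back halves of the string.
Applying that to "qbravado" gives "vadoqbra".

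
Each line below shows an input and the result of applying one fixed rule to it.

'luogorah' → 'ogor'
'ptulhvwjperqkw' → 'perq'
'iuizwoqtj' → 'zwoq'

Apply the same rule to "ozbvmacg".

The transformation: move the last 2 characters to the front (rotate right by 2), then keep only the last 4 characters.
On "ozbvmacg" that produces "bvma".

bvma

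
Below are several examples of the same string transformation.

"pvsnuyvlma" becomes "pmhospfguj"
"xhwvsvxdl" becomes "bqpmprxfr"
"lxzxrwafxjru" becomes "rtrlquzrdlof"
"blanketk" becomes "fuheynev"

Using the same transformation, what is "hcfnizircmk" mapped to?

wzhctclwgeb

Each output is the input with this applied: move the first character to the end, then shift every letter 6 places backward in the alphabet (wrapping around).
On "hcfnizircmk": the first step gives "cfnizircmkh", and the second then gives "wzhctclwgeb".
(Check on "blanketk": → "lanketkb" → "fuheynev" ✓)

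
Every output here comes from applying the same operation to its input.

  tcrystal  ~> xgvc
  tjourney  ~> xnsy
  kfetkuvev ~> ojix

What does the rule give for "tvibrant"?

xzmf

Each output is the input with this applied: shift every letter 4 places forward in the alphabet (wrapping around), then keep only the first 4 characters.
So "tvibrant" becomes "xzmf".
(Check on "kfetkuvev": → "ojixoyziz" → "ojix" ✓)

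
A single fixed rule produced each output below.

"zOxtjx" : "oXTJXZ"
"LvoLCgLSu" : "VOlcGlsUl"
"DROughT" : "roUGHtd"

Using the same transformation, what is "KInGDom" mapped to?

The transformation: flip the case of every letter, then move the first character to the end.
Starting from "KInGDom": after the first operation, "kiNgdOM"; after the second, "iNgdOMk".

iNgdOMk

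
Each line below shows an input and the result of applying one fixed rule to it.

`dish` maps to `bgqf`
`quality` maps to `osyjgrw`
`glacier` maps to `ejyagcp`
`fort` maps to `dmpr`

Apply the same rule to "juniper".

hslgncp

The transformation: shift every letter 2 places backward in the alphabet (wrapping around).
Doing the same to "juniper": "hslgncp".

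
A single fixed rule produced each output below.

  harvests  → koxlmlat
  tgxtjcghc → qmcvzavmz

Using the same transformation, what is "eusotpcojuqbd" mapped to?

Rule — move the first 2 characters to the end (rotate left by 2), then shift every letter 7 places backward in the alphabet (wrapping around).
Applying both steps to "eusotpcojuqbd": "sotpcojuqbdeu", then "lhmivhcnjuwxn".
(Check on "harvests": → "rvestsha" → "koxlmlat" ✓)

lhmivhcnjuwxn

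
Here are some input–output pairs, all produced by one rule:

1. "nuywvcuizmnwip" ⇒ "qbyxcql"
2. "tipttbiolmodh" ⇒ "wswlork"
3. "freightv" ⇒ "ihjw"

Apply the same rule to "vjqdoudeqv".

Looking at the pairs, the operation is to shift every letter 3 places forward in the alphabet (wrapping around), then keep every other character starting from the first (positions 1st, 3rd, 5th, ...).
"vjqdoudeqv" → "ymtgrxghty" → "ytrgt".
(Check on "freightv": → "iuhljkwy" → "ihjw" ✓)

ytrgt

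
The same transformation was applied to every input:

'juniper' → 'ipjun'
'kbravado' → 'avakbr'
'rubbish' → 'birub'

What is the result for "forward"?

Each output is the input with this applied: delete the last 2 characters, then move the first 3 characters to the end (rotate left by 3).
On "forward": the first step gives "forwa", and the second then gives "wafor".
(Check on "kbravado": → "kbrava" → "avakbr" ✓)

wafor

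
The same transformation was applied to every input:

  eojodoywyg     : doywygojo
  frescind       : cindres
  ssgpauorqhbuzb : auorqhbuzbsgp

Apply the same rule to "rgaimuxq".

muxqgai

In each case the input is transformed by: delete the first character, then move the first 3 characters to the end (rotate left by 3).
So "rgaimuxq" becomes "muxqgai".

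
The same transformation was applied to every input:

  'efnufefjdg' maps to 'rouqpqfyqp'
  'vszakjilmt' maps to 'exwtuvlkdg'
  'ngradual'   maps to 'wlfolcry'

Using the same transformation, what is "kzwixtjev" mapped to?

The transformation: reverse the string, then shift every letter 11 places forward in the alphabet (wrapping around).
For "kzwixtjev", step one produces "vejtxiwzk"; step two turns that into "gpueithkv".

gpueithkv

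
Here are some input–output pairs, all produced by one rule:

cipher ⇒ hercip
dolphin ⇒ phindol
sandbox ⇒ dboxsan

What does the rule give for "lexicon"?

iconlex

The pattern: move the first 3 characters to the end (rotate left by 3).
Applying that to "lexicon" gives "iconlex".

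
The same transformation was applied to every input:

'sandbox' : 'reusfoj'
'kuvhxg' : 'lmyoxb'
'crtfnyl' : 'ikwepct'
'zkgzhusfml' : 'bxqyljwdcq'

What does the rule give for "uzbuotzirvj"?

The transformation: shift every letter 9 places backward in the alphabet (wrapping around), then move the first character to the end.
Starting from "uzbuotzirvj": after the first operation, "lqslfkqzima"; after the second, "qslfkqzimal".

qslfkqzimal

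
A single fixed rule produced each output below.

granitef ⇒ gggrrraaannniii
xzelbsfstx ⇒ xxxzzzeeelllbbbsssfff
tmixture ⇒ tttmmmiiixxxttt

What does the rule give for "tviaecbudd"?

The pattern: delete the last 3 characters, then repeat every character 3 times.
"tviaecbudd" → "tviaecb" → "tttvvviiiaaaeeecccbbb".

tttvvviiiaaaeeecccbbb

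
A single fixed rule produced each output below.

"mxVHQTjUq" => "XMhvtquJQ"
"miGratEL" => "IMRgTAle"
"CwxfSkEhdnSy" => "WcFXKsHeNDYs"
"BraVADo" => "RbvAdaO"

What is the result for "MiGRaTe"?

The pattern: flip the case of every letter, then swap each adjacent pair of characters (1↔2, 3↔4, ...).
For "MiGRaTe", step one produces "mIgrAtE"; step two turns that into "ImrgtAE".

ImrgtAE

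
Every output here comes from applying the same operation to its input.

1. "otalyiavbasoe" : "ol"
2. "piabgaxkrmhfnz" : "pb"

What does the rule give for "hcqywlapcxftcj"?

What's happening: keep one character in every 3, starting at position 1 (positions 1st, 4th, 7th, ...), then delete the last 3 characters.
On "hcqywlapcxftcj" that produces "hy".
(Check on "otalyiavbasoe": → "olaae" → "ol" ✓)

hy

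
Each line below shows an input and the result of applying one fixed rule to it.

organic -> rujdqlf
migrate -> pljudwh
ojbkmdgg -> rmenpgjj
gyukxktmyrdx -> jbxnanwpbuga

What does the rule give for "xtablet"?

awdeohw

In each case the input is transformed by: shift every letter 3 places forward in the alphabet (wrapping around).
On "xtablet" that produces "awdeohw".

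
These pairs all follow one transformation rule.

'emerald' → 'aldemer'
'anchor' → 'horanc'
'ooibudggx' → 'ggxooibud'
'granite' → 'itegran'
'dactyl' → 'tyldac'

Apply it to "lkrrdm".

rdmlkr

The pattern: move the last 3 characters to the front (rotate right by 3).
So "lkrrdm" becomes "rdmlkr".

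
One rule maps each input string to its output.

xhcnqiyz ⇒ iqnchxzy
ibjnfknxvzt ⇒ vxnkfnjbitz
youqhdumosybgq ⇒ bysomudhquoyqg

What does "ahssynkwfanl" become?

afwknysshaln

The rule is to move the last 2 characters to the front (rotate right by 2), then reverse the string.
For "ahssynkwfanl", step one produces "nlahssynkwfa"; step two turns that into "afwknysshaln".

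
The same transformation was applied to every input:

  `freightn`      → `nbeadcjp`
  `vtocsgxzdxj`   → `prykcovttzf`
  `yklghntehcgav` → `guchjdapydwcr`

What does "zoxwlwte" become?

kvstshap

In each case the input is transformed by: shift every letter 4 places backward in the alphabet (wrapping around), then swap each adjacent pair of characters (1↔2, 3↔4, ...).
Applying both steps to "zoxwlwte": "vktshspa", then "kvstshap".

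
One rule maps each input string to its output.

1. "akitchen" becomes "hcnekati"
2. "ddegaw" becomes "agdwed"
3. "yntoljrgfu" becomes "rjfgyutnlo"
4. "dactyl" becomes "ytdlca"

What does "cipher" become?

ehcrpi

The pattern: swap the front and back halves of the string, then swap each adjacent pair of characters (1↔2, 3↔4, ...).
For "cipher", step one produces "hercip"; step two turns that into "ehcrpi".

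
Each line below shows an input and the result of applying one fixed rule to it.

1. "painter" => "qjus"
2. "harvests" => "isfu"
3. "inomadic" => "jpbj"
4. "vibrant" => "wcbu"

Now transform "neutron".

Looking at the pairs, the operation is to shift every letter 1 place forward in the alphabet (wrapping around), then keep every other character starting from the first (positions 1st, 3rd, 5th, ...).
On "neutron": the first step gives "ofvuspo", and the second then gives "ovso".

ovso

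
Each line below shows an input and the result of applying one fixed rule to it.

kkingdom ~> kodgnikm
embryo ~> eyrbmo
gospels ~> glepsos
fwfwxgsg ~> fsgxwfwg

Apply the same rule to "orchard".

orahcrd

Looking at the pairs, the operation is to swap the first and last characters, then reverse the string.
Applying both steps to "orchard": "drcharo", then "orahcrd".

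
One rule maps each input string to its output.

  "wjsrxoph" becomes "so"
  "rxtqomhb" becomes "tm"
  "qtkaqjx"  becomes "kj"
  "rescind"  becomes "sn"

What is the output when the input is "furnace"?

The rule is to keep one character in every 3, starting at position 3 (positions 3rd, 6th, 9th, ...).
"furnace" → "rc".

rc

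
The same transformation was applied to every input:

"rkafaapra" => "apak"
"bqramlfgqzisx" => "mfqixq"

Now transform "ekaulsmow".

lmwk

What's happening: move the first 3 characters to the end (rotate left by 3), then keep every other character starting from the second (positions 2nd, 4th, 6th, ...).
For "ekaulsmow", step one produces "ulsmoweka"; step two turns that into "lmwk".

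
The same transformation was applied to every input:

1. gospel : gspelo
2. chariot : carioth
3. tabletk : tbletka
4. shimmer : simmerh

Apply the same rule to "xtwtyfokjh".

xwtyfokjht

The transformation: move the first character to the end, then swap the first and last characters.
Starting from "xtwtyfokjh": after the first operation, "twtyfokjhx"; after the second, "xwtyfokjht".
(Check on "tabletk": → "abletkt" → "tbletka" ✓)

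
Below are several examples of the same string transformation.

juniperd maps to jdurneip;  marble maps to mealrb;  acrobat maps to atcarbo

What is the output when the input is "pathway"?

pyaatwh

Each output is the input with this applied: take characters alternately from the front and the back (1st, last, 2nd, 2nd-last, ...).
For "pathway" the result is "pyaatwh".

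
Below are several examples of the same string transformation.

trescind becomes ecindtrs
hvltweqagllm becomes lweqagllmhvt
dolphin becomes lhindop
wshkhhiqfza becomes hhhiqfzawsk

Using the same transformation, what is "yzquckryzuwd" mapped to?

qckryzuwdyzu

The transformation: move the first 3 characters to the end (rotate left by 3), then swap the first and last characters.
"yzquckryzuwd" → "uckryzuwdyzq" → "qckryzuwdyzu".
(Check on "hvltweqagllm": → "tweqagllmhvl" → "lweqagllmhvt" ✓)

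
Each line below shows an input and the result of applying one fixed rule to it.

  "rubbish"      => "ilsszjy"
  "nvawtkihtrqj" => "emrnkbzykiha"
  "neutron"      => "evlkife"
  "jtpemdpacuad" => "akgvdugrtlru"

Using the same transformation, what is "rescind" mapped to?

ivjtzeu

What's happening: shift every letter 9 places backward in the alphabet (wrapping around).
For "rescind" the result is "ivjtzeu".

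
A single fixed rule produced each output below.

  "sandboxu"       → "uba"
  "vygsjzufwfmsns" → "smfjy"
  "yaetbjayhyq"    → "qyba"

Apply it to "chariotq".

Each output is the input with this applied: reverse the string, then keep one character in every 3, starting at position 1 (positions 1st, 4th, 7th, ...).
Applying both steps to "chariotq": "qtoirahc", then "qih".

qih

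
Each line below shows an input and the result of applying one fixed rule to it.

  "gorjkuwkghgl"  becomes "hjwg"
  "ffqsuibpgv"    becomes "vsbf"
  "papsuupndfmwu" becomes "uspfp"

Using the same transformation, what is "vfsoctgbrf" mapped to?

The rule is to keep one character in every 3, starting at position 1 (positions 1st, 4th, 7th, ...), then swap the first and last characters.
"vfsoctgbrf" → "vogf" → "fogv".

fogv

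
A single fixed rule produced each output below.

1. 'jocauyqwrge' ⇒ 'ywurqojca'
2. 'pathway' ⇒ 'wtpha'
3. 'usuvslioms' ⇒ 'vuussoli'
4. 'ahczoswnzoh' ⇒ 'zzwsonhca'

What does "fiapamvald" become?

vpmifaaa

In each case the input is transformed by: delete the last 2 characters, then sort the characters into reverse alphabetical order.
Starting from "fiapamvald": after the first operation, "fiapamva"; after the second, "vpmifaaa".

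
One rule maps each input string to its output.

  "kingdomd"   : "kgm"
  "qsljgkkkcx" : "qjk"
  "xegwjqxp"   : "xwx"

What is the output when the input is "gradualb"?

gdl

The transformation: delete the last character, then keep one character in every 3, starting at position 1 (positions 1st, 4th, 7th, ...).
Doing the same to "gradualb": "gdl".
(Check on "kingdomd": → "kingdom" → "kgm" ✓)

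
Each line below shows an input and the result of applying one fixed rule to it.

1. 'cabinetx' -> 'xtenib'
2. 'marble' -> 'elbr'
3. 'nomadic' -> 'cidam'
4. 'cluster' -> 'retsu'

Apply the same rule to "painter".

retni

Each output is the input with this applied: reverse the string, then delete the last 2 characters.
For "painter", step one produces "retniap"; step two turns that into "retni".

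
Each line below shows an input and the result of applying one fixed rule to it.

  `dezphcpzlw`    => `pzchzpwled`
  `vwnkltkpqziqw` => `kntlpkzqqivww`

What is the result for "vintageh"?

tngaheiv

The rule is to move the first 2 characters to the end (rotate left by 2), then swap each adjacent pair of characters (1↔2, 3↔4, ...).
Applying that to "vintageh" gives "tngaheiv".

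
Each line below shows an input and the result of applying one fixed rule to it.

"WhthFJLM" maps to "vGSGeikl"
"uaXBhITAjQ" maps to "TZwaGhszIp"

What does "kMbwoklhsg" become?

The pattern: flip the case of every letter, then shift every letter 1 place backward in the alphabet (wrapping around).
For "kMbwoklhsg", step one produces "KmBWOKLHSG"; step two turns that into "JlAVNJKGRF".

JlAVNJKGRF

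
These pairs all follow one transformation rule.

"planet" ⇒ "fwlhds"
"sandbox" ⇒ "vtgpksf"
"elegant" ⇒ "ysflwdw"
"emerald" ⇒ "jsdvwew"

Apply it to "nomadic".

The pattern: shift every letter 8 places backward in the alphabet (wrapping around), then move the first 3 characters to the end (rotate left by 3).
On "nomadic": the first step gives "fgesvau", and the second then gives "svaufge".

svaufge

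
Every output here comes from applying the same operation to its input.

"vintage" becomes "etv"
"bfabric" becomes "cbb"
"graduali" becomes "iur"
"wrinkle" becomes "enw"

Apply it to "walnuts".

What's happening: reverse the string, then keep one character in every 3, starting at position 1 (positions 1st, 4th, 7th, ...).
Starting from "walnuts": after the first operation, "stunlaw"; after the second, "snw".

snw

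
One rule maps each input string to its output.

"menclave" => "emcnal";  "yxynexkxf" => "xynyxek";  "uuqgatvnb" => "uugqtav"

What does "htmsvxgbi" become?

thsmxvg

The rule is to delete the last 2 characters, then swap each adjacent pair of characters (1↔2, 3↔4, ...).
Working it through for "htmsvxgbi": intermediate "htmsvxg", final "thsmxvg".
(Check on "menclave": → "mencla" → "emcnal" ✓)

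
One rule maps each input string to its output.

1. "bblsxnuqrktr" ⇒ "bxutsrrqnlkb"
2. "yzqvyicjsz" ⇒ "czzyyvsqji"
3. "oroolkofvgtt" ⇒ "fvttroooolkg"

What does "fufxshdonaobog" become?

In each case the input is transformed by: sort the characters into reverse alphabetical order, then move the last character to the front.
Starting from "fufxshdonaobog": after the first operation, "xusooonhgffdba"; after the second, "axusooonhgffdb".
(Check on "oroolkofvgtt": → "vttroooolkgf" → "fvttroooolkg" ✓)

axusooonhgffdb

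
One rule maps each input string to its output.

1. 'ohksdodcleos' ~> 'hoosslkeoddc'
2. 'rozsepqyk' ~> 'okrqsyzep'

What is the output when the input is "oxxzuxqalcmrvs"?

xvoszmxrxlucaq

In each case the input is transformed by: swap each adjacent pair of characters (1↔2, 3↔4, ...), then take characters alternately from the front and the back (1st, last, 2nd, 2nd-last, ...).
Starting from "oxxzuxqalcmrvs": after the first operation, "xozxxuaqclrmsv"; after the second, "xvoszmxrxlucaq".
(Check on "rozsepqyk": → "orszpeyqk" → "okrqsyzep" ✓)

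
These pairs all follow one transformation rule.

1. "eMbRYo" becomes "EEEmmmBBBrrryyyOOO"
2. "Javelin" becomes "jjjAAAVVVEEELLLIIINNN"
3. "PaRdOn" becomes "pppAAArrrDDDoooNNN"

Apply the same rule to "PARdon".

Each output is the input with this applied: repeat every character 3 times, then flip the case of every letter.
Working it through for "PARdon": intermediate "PPPAAARRRdddooonnn", final "pppaaarrrDDDOOONNN".

pppaaarrrDDDOOONNN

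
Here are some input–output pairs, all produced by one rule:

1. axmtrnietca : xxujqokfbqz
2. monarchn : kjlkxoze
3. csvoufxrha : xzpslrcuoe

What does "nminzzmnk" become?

hkjfkwwjk

The pattern: move the last character to the front, then shift every letter 3 places backward in the alphabet (wrapping around).
Applying both steps to "nminzzmnk": "knminzzmn", then "hkjfkwwjk".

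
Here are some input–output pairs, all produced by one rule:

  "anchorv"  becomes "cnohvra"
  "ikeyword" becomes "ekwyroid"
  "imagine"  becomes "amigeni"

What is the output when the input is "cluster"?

The transformation: move the first character to the end, then swap each adjacent pair of characters (1↔2, 3↔4, ...).
On "cluster": the first step gives "lusterc", and the second then gives "ultsrec".
(Check on "imagine": → "maginei" → "amigeni" ✓)

ultsrec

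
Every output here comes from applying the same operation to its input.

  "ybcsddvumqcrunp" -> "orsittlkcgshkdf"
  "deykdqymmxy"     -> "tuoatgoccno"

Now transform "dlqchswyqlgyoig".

tbgsximogbwoeyw

Looking at the pairs, the operation is to shift every letter 10 places backward in the alphabet (wrapping around).
So "dlqchswyqlgyoig" becomes "tbgsximogbwoeyw".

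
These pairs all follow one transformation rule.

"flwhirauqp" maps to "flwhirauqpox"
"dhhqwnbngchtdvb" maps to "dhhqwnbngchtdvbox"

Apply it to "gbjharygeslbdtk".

Each output is the input with this applied: append "ox".
For "gbjharygeslbdtk" the result is "gbjharygeslbdtkox".

gbjharygeslbdtkox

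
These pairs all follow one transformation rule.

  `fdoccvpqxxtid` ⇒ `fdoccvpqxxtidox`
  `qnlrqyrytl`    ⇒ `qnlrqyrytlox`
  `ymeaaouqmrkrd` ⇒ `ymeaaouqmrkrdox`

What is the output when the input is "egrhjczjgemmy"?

The pattern: append "ox".
On "egrhjczjgemmy" that produces "egrhjczjgemmyox".

egrhjczjgemmyox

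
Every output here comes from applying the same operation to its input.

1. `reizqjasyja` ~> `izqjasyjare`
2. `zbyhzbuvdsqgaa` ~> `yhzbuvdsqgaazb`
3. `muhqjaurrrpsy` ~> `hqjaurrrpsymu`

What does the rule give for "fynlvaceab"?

What's happening: move the first 2 characters to the end (rotate left by 2).
For "fynlvaceab" the result is "nlvaceabfy".

nlvaceabfy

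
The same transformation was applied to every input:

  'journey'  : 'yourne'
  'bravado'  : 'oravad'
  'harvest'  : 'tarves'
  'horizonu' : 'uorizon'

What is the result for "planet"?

tlane

What's happening: delete the first character, then move the last character to the front.
For "planet" the result is "tlane".
(Check on "horizonu": → "orizonu" → "uorizon" ✓)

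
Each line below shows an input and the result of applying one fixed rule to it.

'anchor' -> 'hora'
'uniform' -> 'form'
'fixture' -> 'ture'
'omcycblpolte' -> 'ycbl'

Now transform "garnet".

Each output is the input with this applied: move the first 3 characters to the end (rotate left by 3), then keep only the first 4 characters.
For "garnet", step one produces "netgar"; step two turns that into "netg".

netg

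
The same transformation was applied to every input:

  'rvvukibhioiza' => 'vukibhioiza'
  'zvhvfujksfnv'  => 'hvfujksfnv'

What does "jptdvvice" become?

Looking at the pairs, the operation is to delete the first 2 characters.
Applying that to "jptdvvice" gives "tdvvice".

tdvvice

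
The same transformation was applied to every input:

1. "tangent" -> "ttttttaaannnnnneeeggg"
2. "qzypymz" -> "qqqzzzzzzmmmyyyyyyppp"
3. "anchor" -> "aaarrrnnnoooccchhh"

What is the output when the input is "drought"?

dddtttrrrhhhoooggguuu

What's happening: take characters alternately from the front and the back (1st, last, 2nd, 2nd-last, ...), then repeat every character 3 times.
"drought" → "dddtttrrrhhhoooggguuu".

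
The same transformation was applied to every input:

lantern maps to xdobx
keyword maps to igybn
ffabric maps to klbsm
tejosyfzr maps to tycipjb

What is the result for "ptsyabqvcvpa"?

The transformation: shift every letter 10 places forward in the alphabet (wrapping around), then delete the first 2 characters.
Applying that to "ptsyabqvcvpa" gives "ciklafmfzk".
(Check on "keyword": → "uoigybn" → "igybn" ✓)

ciklafmfzk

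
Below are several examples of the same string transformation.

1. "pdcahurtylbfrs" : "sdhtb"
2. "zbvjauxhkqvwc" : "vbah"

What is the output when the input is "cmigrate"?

Each output is the input with this applied: keep one character in every 3, starting at position 2 (positions 2nd, 5th, 8th, ...), then move the last character to the front.
"cmigrate" → "mre" → "emr".

emr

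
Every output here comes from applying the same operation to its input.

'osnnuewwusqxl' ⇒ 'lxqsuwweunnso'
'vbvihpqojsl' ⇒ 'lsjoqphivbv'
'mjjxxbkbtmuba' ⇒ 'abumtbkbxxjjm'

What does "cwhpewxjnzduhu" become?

uhudznjxwephwc

Each output is the input with this applied: reverse the string.
Applying that to "cwhpewxjnzduhu" gives "uhudznjxwephwc".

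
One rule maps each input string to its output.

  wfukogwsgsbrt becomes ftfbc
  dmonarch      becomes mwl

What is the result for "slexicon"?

bgx

Each output is the input with this applied: shift every letter 9 places forward in the alphabet (wrapping around), then keep one character in every 3, starting at position 1 (positions 1st, 4th, 7th, ...).
Starting from "slexicon": after the first operation, "bungrlxw"; after the second, "bgx".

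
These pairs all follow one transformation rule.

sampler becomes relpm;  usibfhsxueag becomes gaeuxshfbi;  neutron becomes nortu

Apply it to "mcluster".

retsul

Looking at the pairs, the operation is to delete the first 2 characters, then reverse the string.
Working it through for "mcluster": intermediate "luster", final "retsul".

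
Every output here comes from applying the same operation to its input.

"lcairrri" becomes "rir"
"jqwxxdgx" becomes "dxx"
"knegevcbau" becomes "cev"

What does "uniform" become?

In each case the input is transformed by: take characters alternately from the front and the back (1st, last, 2nd, 2nd-last, ...), then keep only the last 3 characters.
"uniform" → "umnriof" → "iof".

iof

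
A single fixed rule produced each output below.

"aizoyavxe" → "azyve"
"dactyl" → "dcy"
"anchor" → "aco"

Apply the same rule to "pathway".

In each case the input is transformed by: keep every other character starting from the first (positions 1st, 3rd, 5th, ...).
Doing the same to "pathway": "ptwy".

ptwy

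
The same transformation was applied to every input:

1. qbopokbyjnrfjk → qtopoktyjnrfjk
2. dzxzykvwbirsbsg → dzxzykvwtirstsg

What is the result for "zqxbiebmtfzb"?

The pattern: replace every "b" with "t".
Applying that to "zqxbiebmtfzb" gives "zqxtietmtfzt".

zqxtietmtfzt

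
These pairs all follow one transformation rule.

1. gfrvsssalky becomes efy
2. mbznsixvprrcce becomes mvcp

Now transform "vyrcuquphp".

The pattern: keep one character in every 3, starting at position 3 (positions 3rd, 6th, 9th, ...), then shift every letter 13 places forward in the alphabet (wrapping around) — i.e. ROT13.
"vyrcuquphp" → "edu".
(Check on "mbznsixvprrcce": → "zipc" → "mvcp" ✓)

edu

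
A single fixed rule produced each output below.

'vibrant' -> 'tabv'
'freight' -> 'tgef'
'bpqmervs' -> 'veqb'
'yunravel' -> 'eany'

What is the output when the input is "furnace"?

Rule — keep every other character starting from the first (positions 1st, 3rd, 5th, ...), then reverse the string.
"furnace" → "earf".

earf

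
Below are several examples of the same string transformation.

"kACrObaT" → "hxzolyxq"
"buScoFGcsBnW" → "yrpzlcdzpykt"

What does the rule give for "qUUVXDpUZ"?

nrrsuamrw

Rule — shift every letter 3 places backward in the alphabet (wrapping around), then convert every letter to lowercase.
Starting from "qUUVXDpUZ": after the first operation, "nRRSUAmRW"; after the second, "nrrsuamrw".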